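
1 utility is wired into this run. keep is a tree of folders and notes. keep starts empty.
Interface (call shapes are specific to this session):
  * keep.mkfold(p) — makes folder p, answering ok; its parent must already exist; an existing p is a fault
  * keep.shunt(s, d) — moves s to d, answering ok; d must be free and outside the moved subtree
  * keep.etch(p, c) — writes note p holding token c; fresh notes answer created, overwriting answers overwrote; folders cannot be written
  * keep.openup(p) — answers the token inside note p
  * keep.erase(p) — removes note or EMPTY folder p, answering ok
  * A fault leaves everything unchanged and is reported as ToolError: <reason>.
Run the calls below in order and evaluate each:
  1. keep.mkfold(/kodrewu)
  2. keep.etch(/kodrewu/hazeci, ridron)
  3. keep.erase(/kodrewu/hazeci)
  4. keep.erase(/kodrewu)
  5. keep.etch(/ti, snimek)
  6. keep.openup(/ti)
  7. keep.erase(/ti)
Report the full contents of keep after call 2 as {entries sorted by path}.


Answer: {kodrewu/, kodrewu/hazeci=ridron}

Derivation:
I call mkfold(/kodrewu), and get ok.
I run etch(/kodrewu/hazeci, ridron), which returns created.
Calling erase(/kodrewu/hazeci), — result: ok.
Now I run erase(/kodrewu): ok.
I run etch(/ti, snimek): created.
Next I call openup(/ti), and get snimek.
I call erase(/ti), giving ok.


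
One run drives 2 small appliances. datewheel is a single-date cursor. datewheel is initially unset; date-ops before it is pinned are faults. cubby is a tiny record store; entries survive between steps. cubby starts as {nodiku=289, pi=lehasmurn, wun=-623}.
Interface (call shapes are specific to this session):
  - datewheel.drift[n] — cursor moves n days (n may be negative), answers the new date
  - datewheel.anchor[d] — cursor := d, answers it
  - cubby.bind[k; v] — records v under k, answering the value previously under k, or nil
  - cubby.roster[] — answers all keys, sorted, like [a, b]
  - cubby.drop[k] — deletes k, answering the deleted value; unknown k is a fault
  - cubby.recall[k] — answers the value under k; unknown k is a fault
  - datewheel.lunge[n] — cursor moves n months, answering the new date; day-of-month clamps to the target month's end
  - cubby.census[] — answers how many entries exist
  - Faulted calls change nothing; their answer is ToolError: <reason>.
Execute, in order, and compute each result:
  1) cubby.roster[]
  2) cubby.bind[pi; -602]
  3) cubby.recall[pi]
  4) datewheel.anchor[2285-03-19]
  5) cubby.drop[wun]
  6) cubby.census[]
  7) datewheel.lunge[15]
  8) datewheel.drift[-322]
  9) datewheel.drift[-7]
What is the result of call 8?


! 1. cubby.roster() : [nodiku, pi, wun]
! 2. cubby.bind(k: pi, v: -602) : lehasmurn
! 3. cubby.recall(k: pi) : -602
! 4. datewheel.anchor(d: 2285-03-19) : 2285-03-19
! 5. cubby.drop(k: wun) : -623
! 6. cubby.census() : 2
! 7. datewheel.lunge(n: 15) : 2286-06-19
! 8. datewheel.drift(n: -322) : 2285-08-01
! 9. datewheel.drift(n: -7) : 2285-07-25

Answer: 2285-08-01


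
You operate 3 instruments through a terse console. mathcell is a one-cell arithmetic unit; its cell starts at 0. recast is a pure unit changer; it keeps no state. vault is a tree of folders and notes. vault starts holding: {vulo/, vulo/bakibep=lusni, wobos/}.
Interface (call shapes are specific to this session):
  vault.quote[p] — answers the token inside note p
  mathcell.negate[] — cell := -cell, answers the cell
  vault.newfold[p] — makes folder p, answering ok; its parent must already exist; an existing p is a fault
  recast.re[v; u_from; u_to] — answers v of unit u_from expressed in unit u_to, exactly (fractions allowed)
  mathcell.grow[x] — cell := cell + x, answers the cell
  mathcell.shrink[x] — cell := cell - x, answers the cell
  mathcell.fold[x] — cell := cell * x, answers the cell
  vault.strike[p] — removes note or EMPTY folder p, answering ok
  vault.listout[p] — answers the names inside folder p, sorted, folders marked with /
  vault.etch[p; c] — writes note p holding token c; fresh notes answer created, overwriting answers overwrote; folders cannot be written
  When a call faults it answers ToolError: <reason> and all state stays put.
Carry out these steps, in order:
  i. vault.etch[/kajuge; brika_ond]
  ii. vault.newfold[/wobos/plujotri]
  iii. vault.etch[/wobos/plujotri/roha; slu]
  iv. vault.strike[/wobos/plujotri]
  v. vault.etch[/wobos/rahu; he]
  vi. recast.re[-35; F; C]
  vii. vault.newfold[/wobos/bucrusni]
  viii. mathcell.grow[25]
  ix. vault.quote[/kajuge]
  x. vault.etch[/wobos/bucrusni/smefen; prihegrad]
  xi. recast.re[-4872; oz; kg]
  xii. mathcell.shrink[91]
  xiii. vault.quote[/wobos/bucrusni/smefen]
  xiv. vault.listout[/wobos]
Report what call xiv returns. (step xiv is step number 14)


Act: vault.etch[p=/kajuge; c=brika_ond]
Obs: created
Act: vault.newfold[p=/wobos/plujotri]
Obs: ok
Act: vault.etch[p=/wobos/plujotri/roha; c=slu]
Obs: created
Act: vault.strike[p=/wobos/plujotri]
Obs: ToolError: not empty
Act: vault.etch[p=/wobos/rahu; c=he]
Obs: created
Act: recast.re[v=-35; u_from=F; u_to=C]
Obs: -335/9
Act: vault.newfold[p=/wobos/bucrusni]
Obs: ok
Act: mathcell.grow[x=25]
Obs: 25
Act: vault.quote[p=/kajuge]
Obs: brika_ond
Act: vault.etch[p=/wobos/bucrusni/smefen; c=prihegrad]
Obs: created
Act: recast.re[v=-4872; u_from=oz; u_to=kg]
Obs: -27623775333/200000000
Act: mathcell.shrink[x=91]
Obs: -66
Act: vault.quote[p=/wobos/bucrusni/smefen]
Obs: prihegrad
Act: vault.listout[p=/wobos]
Obs: [bucrusni/, plujotri/, rahu]

Answer: [bucrusni/, plujotri/, rahu]


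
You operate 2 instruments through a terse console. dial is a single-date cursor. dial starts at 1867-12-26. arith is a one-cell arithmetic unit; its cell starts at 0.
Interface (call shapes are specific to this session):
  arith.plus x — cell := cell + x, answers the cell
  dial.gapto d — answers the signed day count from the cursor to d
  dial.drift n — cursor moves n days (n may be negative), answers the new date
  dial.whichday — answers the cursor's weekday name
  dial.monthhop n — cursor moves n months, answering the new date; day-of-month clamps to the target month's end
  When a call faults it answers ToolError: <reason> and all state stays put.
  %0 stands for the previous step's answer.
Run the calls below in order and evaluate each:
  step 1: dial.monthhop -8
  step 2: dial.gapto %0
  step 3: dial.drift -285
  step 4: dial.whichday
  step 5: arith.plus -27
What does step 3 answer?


·→ monthhop(n: -8)
·← 1867-04-26
·→ gapto(d: %0)
·← 0
·→ drift(n: -285)
·← 1866-07-15
·→ whichday()
·← Sunday
·→ plus(x: -27)
·← -27

Answer: 1866-07-15


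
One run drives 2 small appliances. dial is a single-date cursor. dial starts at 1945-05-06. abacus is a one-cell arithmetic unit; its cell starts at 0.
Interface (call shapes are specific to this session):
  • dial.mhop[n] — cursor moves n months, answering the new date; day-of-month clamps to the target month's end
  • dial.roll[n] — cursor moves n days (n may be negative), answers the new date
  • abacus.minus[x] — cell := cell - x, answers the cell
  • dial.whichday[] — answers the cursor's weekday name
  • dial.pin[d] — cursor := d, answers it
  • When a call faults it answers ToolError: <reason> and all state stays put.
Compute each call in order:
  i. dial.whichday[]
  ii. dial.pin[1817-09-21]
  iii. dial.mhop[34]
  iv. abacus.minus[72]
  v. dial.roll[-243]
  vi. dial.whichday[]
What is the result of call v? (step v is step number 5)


Then whichday, giving Sunday.
Then pin using d=1817-09-21, giving 1817-09-21.
Using mhop using n=34, which returns 1820-07-21.
Calling minus using x=72, giving -72.
I invoke roll using n=-243, and see 1819-11-21.
Invoking whichday, yielding Sunday.

Answer: 1819-11-21


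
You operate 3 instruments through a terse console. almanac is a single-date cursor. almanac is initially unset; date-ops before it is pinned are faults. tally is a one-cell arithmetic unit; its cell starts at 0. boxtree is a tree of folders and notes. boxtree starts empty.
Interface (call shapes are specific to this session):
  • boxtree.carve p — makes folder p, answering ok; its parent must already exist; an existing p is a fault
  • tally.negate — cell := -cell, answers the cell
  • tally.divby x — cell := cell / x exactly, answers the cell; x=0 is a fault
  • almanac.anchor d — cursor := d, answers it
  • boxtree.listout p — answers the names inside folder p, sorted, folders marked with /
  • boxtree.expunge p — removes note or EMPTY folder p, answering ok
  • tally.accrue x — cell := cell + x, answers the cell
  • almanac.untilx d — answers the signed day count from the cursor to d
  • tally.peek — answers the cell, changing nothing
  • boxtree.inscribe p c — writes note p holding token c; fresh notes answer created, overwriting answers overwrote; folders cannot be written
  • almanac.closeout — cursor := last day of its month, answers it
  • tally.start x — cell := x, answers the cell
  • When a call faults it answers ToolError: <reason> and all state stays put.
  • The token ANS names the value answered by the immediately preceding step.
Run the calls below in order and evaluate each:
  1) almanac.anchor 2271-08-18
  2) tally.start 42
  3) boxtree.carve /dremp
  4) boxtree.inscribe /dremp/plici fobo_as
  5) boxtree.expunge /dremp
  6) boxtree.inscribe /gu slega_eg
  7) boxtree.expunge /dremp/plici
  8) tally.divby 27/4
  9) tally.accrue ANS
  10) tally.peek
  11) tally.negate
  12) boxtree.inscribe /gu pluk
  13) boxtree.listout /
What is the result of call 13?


Answer: [dremp/, gu]

Derivation:
Step: almanac.anchor[d=2271-08-18]
Result: 2271-08-18
Step: tally.start[x=42]
Result: 42
Step: boxtree.carve[p=/dremp]
Result: ok
Step: boxtree.inscribe[p=/dremp/plici; c=fobo_as]
Result: created
Step: boxtree.expunge[p=/dremp]
Result: ToolError: not empty
Step: boxtree.inscribe[p=/gu; c=slega_eg]
Result: created
Step: boxtree.expunge[p=/dremp/plici]
Result: ok
Step: tally.divby[x=27/4]
Result: 56/9
Step: tally.accrue[x=ANS]
Result: 112/9
Step: tally.peek[]
Result: 112/9
Step: tally.negate[]
Result: -112/9
Step: boxtree.inscribe[p=/gu; c=pluk]
Result: overwrote
Step: boxtree.listout[p=/]
Result: [dremp/, gu]


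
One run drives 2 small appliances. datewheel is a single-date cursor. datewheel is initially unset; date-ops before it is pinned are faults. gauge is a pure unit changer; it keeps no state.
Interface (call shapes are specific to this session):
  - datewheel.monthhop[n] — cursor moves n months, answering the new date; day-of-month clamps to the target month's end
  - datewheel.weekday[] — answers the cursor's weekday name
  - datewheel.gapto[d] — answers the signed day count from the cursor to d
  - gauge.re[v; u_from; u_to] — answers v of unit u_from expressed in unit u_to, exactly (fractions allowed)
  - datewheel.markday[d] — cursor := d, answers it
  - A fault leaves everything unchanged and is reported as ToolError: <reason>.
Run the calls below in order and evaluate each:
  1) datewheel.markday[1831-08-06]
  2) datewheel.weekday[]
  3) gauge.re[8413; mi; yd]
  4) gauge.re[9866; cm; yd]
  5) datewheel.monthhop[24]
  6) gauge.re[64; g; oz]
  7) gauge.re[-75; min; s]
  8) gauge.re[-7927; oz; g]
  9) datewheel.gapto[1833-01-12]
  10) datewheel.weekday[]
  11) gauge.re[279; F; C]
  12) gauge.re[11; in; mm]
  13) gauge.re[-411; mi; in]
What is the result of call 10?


Answer: Tuesday

Derivation:
Do: markday[d: 1831-08-06]
See: 1831-08-06
Do: weekday[]
See: Saturday
Do: re[v: 8413; u_from: mi; u_to: yd]
See: 14806880
Do: re[v: 9866; u_from: cm; u_to: yd]
See: 123325/1143
Do: monthhop[n: 24]
See: 1833-08-06
Do: re[v: 64; u_from: g; u_to: oz]
See: 102400000/45359237
Do: re[v: -75; u_from: min; u_to: s]
See: -4500
Do: re[v: -7927; u_from: oz; u_to: g]
See: -359562671699/1600000
Do: gapto[d: 1833-01-12]
See: -206
Do: weekday[]
See: Tuesday
Do: re[v: 279; u_from: F; u_to: C]
See: 1235/9
Do: re[v: 11; u_from: in; u_to: mm]
See: 1397/5
Do: re[v: -411; u_from: mi; u_to: in]
See: -26040960


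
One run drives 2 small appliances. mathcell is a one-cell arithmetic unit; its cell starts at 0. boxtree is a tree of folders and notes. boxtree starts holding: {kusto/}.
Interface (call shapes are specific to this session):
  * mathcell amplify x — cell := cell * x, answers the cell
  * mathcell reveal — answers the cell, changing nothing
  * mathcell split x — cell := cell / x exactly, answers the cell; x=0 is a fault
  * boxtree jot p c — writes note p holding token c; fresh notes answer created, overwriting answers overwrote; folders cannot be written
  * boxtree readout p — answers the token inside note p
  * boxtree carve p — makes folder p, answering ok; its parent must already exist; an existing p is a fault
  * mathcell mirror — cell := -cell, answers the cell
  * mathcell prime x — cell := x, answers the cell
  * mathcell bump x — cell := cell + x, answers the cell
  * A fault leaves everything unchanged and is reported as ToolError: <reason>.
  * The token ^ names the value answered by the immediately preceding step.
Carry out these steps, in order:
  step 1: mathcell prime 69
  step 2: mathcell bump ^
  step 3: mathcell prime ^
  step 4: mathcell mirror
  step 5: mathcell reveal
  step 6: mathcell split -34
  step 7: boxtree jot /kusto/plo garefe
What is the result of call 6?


$ mathcell prime x→69
[out] 69
$ mathcell bump x→^
[out] 138
$ mathcell prime x→^
[out] 138
$ mathcell mirror
[out] -138
$ mathcell reveal
[out] -138
$ mathcell split x→-34
[out] 69/17
$ boxtree jot p→/kusto/plo c→garefe
[out] created

Answer: 69/17


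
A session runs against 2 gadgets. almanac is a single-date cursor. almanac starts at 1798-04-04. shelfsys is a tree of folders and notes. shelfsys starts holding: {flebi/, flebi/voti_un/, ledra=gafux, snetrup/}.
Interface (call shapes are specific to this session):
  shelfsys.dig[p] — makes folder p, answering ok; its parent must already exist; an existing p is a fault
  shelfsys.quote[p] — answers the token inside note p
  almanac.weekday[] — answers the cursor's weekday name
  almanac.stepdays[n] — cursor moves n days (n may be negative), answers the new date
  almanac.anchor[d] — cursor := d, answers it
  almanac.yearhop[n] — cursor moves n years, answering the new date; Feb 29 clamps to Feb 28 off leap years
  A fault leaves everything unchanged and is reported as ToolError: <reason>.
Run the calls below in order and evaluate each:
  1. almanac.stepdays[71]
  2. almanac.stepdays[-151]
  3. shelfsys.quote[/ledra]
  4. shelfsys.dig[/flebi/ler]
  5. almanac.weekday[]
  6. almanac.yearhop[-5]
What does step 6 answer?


Answer: 1793-01-14

Derivation:
% stepdays(n='71') : 1798-06-14
% stepdays(n='-151') : 1798-01-14
% quote(p='/ledra') : gafux
% dig(p='/flebi/ler') : ok
% weekday() : Sunday
% yearhop(n='-5') : 1793-01-14


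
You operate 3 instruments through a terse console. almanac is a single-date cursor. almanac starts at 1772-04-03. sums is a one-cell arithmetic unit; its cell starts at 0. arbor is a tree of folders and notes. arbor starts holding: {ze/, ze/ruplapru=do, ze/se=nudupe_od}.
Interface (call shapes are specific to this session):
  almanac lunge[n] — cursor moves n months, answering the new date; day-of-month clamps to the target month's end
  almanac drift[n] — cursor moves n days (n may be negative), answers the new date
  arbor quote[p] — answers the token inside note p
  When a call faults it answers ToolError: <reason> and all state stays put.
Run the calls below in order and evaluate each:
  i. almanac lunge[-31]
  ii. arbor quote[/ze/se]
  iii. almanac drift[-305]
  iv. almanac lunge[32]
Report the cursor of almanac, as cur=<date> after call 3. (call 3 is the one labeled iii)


Answer: cur=1768-11-02

Derivation:
→ almanac lunge(-31)
← 1769-09-03
→ arbor quote(/ze/se)
← nudupe_od
→ almanac drift(-305)
← 1768-11-02
→ almanac lunge(32)
← 1771-07-02


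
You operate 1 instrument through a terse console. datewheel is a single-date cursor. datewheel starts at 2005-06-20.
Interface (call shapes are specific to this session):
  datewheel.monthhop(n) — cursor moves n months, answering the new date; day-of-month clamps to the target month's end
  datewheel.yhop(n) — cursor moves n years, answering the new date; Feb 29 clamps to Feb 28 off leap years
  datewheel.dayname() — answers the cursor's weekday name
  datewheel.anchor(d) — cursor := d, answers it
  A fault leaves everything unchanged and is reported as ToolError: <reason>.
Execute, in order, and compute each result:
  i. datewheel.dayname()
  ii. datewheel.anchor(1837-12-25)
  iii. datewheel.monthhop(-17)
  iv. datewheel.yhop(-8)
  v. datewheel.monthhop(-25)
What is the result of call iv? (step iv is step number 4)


// datewheel.dayname() -> Monday
// datewheel.anchor(d='1837-12-25') -> 1837-12-25
// datewheel.monthhop(n='-17') -> 1836-07-25
// datewheel.yhop(n='-8') -> 1828-07-25
// datewheel.monthhop(n='-25') -> 1826-06-25

Answer: 1828-07-25


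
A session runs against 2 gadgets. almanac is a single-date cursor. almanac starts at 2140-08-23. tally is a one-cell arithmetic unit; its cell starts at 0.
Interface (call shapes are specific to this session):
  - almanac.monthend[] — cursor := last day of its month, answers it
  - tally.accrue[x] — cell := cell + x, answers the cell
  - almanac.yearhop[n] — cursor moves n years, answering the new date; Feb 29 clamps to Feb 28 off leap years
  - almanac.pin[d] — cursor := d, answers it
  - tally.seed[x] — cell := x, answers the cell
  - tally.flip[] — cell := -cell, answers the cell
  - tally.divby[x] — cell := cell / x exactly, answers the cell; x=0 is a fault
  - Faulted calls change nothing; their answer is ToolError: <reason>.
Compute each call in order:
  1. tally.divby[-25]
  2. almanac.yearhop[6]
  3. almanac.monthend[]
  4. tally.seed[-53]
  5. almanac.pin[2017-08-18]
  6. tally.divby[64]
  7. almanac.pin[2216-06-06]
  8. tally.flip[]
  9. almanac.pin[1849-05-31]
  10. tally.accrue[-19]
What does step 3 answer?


Answer: 2146-08-31

Derivation:
// 1. tally.divby(x=-25) ~> 0
// 2. almanac.yearhop(n=6) ~> 2146-08-23
// 3. almanac.monthend() ~> 2146-08-31
// 4. tally.seed(x=-53) ~> -53
// 5. almanac.pin(d=2017-08-18) ~> 2017-08-18
// 6. tally.divby(x=64) ~> -53/64
// 7. almanac.pin(d=2216-06-06) ~> 2216-06-06
// 8. tally.flip() ~> 53/64
// 9. almanac.pin(d=1849-05-31) ~> 1849-05-31
// 10. tally.accrue(x=-19) ~> -1163/64


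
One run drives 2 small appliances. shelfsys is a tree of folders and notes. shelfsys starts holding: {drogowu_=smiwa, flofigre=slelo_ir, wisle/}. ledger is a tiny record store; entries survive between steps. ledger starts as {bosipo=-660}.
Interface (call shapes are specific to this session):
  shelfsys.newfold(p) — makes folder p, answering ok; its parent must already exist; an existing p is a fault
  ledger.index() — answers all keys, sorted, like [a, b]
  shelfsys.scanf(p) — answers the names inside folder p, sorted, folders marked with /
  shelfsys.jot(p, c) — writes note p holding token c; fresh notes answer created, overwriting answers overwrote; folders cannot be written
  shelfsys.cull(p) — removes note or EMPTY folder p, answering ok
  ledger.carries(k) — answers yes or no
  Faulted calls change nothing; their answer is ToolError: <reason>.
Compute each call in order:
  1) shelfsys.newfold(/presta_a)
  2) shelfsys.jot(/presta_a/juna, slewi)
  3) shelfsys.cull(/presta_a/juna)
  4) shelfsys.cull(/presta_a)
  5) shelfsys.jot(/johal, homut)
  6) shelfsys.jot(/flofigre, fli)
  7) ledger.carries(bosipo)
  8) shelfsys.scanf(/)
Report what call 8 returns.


Answer: [drogowu_, flofigre, johal, wisle/]

Derivation:
# 1. newfold(p→/presta_a) -> ok
# 2. jot(p→/presta_a/juna, c→slewi) -> created
# 3. cull(p→/presta_a/juna) -> ok
# 4. cull(p→/presta_a) -> ok
# 5. jot(p→/johal, c→homut) -> created
# 6. jot(p→/flofigre, c→fli) -> overwrote
# 7. carries(k→bosipo) -> yes
# 8. scanf(p→/) -> [drogowu_, flofigre, johal, wisle/]


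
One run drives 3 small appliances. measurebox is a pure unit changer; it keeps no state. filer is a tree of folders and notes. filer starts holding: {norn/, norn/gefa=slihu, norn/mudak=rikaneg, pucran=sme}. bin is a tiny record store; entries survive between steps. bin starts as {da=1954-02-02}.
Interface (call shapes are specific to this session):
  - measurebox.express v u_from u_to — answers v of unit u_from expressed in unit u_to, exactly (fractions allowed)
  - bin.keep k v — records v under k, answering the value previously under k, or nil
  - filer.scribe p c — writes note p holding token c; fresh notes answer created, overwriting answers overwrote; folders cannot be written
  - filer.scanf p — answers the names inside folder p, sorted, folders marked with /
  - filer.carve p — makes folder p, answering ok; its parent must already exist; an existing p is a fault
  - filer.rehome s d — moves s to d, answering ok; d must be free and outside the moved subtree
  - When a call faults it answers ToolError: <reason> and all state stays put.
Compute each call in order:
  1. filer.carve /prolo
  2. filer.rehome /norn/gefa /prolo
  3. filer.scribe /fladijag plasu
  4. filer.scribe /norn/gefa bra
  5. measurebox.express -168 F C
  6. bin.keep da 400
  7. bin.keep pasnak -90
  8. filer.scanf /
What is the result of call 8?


Calling carve(p=/prolo), and see ok.
I call rehome(s=/norn/gefa, d=/prolo), → ToolError: exists.
I call scribe(p=/fladijag, c=plasu), and observe created.
Next I call scribe(p=/norn/gefa, c=bra), which returns overwrote.
Now I run express(v=-168, u_from=F, u_to=C), → -1000/9.
I invoke keep(k=da, v=400), which returns 1954-02-02.
I use keep(k=pasnak, v=-90), yielding nil.
Calling scanf(p=/), and see [fladijag, norn/, prolo/, pucran].

Answer: [fladijag, norn/, prolo/, pucran]


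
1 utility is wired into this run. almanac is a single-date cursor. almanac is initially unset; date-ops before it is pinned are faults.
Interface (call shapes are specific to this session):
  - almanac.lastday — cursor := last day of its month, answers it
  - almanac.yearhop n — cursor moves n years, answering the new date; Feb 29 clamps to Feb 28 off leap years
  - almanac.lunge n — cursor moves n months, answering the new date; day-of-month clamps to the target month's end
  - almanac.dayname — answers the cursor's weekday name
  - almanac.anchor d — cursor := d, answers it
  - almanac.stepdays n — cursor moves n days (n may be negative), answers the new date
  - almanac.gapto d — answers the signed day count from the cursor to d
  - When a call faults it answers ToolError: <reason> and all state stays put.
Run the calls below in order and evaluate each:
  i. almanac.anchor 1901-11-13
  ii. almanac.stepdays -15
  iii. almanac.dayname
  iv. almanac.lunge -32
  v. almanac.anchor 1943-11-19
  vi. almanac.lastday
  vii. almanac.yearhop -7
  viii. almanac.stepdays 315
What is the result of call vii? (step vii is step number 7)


·→ almanac.anchor(d→1901-11-13)
·← 1901-11-13
·→ almanac.stepdays(n→-15)
·← 1901-10-29
·→ almanac.dayname()
·← Tuesday
·→ almanac.lunge(n→-32)
·← 1899-02-28
·→ almanac.anchor(d→1943-11-19)
·← 1943-11-19
·→ almanac.lastday()
·← 1943-11-30
·→ almanac.yearhop(n→-7)
·← 1936-11-30
·→ almanac.stepdays(n→315)
·← 1937-10-11

Answer: 1936-11-30


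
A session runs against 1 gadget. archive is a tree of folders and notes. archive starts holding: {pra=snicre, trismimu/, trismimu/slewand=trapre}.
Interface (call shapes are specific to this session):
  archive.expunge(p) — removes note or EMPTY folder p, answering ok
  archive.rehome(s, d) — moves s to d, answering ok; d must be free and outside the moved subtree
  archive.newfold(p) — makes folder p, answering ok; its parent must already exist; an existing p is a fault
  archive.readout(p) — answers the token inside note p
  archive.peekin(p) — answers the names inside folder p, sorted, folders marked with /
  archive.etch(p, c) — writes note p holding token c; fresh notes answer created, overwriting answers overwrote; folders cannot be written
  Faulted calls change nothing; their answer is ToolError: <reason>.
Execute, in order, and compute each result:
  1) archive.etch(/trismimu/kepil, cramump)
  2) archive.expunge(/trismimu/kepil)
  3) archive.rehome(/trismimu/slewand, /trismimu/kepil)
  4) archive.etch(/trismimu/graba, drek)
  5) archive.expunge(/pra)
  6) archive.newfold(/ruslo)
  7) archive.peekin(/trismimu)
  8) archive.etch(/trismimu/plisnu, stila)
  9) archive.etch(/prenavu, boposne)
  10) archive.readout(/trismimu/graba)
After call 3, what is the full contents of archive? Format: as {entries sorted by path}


;; archive.etch(p=/trismimu/kepil, c=cramump) == created
;; archive.expunge(p=/trismimu/kepil) == ok
;; archive.rehome(s=/trismimu/slewand, d=/trismimu/kepil) == ok
;; archive.etch(p=/trismimu/graba, c=drek) == created
;; archive.expunge(p=/pra) == ok
;; archive.newfold(p=/ruslo) == ok
;; archive.peekin(p=/trismimu) == [graba, kepil]
;; archive.etch(p=/trismimu/plisnu, c=stila) == created
;; archive.etch(p=/prenavu, c=boposne) == created
;; archive.readout(p=/trismimu/graba) == drek

Answer: {pra=snicre, trismimu/, trismimu/kepil=trapre}


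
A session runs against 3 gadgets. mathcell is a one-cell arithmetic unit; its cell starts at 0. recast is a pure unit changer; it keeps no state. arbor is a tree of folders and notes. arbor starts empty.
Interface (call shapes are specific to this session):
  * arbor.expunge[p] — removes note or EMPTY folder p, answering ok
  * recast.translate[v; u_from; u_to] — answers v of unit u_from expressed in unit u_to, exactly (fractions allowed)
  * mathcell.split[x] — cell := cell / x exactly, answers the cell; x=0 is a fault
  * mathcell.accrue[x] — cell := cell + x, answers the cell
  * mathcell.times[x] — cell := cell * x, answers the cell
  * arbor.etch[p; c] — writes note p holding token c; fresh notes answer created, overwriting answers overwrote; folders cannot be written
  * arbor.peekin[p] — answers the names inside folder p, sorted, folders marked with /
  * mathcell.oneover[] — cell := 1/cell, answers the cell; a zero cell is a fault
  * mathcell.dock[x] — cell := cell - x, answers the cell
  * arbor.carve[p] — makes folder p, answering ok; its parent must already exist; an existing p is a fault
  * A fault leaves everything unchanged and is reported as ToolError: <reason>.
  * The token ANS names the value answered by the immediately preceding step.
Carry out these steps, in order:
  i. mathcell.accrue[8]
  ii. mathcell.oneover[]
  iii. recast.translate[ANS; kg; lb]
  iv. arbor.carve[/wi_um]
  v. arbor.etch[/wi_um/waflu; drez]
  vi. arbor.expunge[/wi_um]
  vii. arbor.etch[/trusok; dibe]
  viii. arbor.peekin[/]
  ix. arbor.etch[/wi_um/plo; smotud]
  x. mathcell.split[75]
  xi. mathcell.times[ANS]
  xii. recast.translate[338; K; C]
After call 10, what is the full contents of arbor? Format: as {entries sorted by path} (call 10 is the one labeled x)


Answer: {trusok=dibe, wi_um/, wi_um/plo=smotud, wi_um/waflu=drez}

Derivation:
$ mathcell.accrue x=8
  8
$ mathcell.oneover
  1/8
$ recast.translate v=ANS u_from=kg u_to=lb
  12500000/45359237
$ arbor.carve p=/wi_um
  ok
$ arbor.etch p=/wi_um/waflu c=drez
  created
$ arbor.expunge p=/wi_um
  ToolError: not empty
$ arbor.etch p=/trusok c=dibe
  created
$ arbor.peekin p=/
  [trusok, wi_um/]
$ arbor.etch p=/wi_um/plo c=smotud
  created
$ mathcell.split x=75
  1/600
$ mathcell.times x=ANS
  1/360000
$ recast.translate v=338 u_from=K u_to=C
  1297/20


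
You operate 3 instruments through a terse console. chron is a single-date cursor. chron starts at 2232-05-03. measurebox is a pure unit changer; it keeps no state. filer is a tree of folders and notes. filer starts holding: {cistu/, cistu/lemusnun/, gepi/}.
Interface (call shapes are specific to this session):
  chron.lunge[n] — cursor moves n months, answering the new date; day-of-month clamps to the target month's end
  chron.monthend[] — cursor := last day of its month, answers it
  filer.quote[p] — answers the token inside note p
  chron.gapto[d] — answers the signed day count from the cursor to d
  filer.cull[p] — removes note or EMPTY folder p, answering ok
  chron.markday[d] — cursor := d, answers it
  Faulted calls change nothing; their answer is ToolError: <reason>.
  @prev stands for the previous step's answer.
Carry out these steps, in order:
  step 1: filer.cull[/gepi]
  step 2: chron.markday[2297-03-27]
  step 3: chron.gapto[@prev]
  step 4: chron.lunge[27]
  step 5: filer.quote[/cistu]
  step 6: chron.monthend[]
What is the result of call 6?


Answer: 2299-06-30

Derivation:
~$ filer.cull /gepi
  ok
~$ chron.markday 2297-03-27
  2297-03-27
~$ chron.gapto @prev
  0
~$ chron.lunge 27
  2299-06-27
~$ filer.quote /cistu
  ToolError: is a directory
~$ chron.monthend
  2299-06-30


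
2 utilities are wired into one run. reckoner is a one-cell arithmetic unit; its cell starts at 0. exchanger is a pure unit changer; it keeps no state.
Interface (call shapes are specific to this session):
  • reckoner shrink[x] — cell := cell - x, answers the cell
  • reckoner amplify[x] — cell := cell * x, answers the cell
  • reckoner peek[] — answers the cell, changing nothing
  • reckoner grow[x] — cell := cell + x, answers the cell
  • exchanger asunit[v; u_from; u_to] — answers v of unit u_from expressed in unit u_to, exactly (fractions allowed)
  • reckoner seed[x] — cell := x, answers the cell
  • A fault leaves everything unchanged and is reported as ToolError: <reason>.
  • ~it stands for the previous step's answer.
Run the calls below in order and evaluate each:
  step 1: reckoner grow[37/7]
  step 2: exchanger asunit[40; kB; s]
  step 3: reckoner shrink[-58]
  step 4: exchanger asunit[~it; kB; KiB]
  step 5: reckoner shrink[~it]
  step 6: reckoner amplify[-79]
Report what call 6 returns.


→ reckoner grow(x→37/7)
← 37/7
→ exchanger asunit(v→40, u_from→kB, u_to→s)
← ToolError: incompatible units
→ reckoner shrink(x→-58)
← 443/7
→ exchanger asunit(v→~it, u_from→kB, u_to→KiB)
← 55375/896
→ reckoner shrink(x→~it)
← 1329/896
→ reckoner amplify(x→-79)
← -104991/896

Answer: -104991/896


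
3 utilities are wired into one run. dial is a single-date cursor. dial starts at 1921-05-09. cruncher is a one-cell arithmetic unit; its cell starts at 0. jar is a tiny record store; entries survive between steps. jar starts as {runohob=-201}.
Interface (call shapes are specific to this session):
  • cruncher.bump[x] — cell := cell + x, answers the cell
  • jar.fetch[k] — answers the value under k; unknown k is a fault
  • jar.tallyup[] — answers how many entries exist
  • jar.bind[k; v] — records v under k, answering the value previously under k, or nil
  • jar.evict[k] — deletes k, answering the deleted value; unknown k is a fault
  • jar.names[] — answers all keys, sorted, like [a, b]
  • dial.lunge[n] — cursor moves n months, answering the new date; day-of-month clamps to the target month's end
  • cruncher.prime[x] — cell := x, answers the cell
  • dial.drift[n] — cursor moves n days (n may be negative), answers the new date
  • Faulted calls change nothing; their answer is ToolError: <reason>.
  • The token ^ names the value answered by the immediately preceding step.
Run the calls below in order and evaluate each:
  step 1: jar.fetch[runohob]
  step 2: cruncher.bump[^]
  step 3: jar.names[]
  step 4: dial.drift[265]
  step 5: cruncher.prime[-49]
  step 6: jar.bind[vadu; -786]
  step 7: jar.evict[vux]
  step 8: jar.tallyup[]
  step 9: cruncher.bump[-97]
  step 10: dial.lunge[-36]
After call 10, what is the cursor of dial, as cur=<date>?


>> fetch(k→runohob)
<< -201
>> bump(x→^)
<< -201
>> names()
<< [runohob]
>> drift(n→265)
<< 1922-01-29
>> prime(x→-49)
<< -49
>> bind(k→vadu, v→-786)
<< nil
>> evict(k→vux)
<< ToolError: no such key vux
>> tallyup()
<< 2
>> bump(x→-97)
<< -146
>> lunge(n→-36)
<< 1919-01-29

Answer: cur=1919-01-29


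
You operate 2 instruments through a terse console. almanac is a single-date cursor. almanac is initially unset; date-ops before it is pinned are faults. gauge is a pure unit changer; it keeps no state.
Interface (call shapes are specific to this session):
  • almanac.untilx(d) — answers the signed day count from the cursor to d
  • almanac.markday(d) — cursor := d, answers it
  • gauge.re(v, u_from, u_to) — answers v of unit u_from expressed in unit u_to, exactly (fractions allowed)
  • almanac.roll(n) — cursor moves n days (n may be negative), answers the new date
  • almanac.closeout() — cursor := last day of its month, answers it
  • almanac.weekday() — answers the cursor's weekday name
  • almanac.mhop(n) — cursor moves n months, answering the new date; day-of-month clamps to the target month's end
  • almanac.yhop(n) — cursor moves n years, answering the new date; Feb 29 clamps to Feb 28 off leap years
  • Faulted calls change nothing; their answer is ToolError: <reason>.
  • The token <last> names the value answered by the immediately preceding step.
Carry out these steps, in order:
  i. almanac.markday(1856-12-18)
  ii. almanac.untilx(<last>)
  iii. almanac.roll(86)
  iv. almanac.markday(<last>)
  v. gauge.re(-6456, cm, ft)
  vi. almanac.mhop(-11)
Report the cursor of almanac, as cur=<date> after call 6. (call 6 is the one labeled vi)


Answer: cur=1856-04-14

Derivation:
# almanac.markday(d→1856-12-18) -> 1856-12-18
# almanac.untilx(d→<last>) -> 0
# almanac.roll(n→86) -> 1857-03-14
# almanac.markday(d→<last>) -> 1857-03-14
# gauge.re(v→-6456, u_from→cm, u_to→ft) -> -26900/127
# almanac.mhop(n→-11) -> 1856-04-14


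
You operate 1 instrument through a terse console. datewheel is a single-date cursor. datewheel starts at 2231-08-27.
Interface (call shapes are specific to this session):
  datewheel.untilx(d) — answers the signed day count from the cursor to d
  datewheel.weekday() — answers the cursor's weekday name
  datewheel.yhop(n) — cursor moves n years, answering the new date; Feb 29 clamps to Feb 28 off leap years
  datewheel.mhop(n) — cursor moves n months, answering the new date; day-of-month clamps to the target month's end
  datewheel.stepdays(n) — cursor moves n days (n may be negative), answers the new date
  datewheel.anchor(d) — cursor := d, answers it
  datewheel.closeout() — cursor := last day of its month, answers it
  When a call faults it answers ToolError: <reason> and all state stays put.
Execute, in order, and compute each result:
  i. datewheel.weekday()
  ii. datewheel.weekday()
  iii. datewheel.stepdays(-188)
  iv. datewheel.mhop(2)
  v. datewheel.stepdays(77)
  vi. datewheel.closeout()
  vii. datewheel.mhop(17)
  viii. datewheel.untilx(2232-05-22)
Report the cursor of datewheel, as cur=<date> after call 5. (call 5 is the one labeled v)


Answer: cur=2231-07-06

Derivation:
Invoking weekday(), and see Saturday.
I call weekday(), which returns Saturday.
I use stepdays passing -188, → 2231-02-20.
Next I call mhop passing 2, → 2231-04-20.
Then stepdays passing 77, giving 2231-07-06.
Then closeout(), which returns 2231-07-31.
I try mhop passing 17, and get 2232-12-31.
I run untilx passing 2232-05-22, and see -223.


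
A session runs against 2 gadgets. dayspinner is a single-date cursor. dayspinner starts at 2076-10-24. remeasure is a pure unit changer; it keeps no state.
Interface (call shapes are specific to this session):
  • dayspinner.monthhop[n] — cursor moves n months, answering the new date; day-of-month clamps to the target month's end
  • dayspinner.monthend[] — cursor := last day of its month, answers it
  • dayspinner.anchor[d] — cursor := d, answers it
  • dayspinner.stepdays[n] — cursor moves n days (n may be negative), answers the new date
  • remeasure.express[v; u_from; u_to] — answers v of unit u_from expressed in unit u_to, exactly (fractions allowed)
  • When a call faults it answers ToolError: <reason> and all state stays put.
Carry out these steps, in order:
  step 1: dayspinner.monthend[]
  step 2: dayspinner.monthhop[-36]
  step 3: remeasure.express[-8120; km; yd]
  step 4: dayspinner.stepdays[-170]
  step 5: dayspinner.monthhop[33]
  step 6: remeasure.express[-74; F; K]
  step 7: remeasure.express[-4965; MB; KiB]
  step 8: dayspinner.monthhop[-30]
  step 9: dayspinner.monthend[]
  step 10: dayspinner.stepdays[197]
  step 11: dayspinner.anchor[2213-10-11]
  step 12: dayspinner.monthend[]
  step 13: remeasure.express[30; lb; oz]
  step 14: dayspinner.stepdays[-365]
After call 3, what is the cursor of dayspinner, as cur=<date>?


~$ dayspinner.monthend
:: 2076-10-31
~$ dayspinner.monthhop n='-36'
:: 2073-10-31
~$ remeasure.express v='-8120' u_from='km' u_to='yd'
:: -10150000000/1143
~$ dayspinner.stepdays n='-170'
:: 2073-05-14
~$ dayspinner.monthhop n='33'
:: 2076-02-14
~$ remeasure.express v='-74' u_from='F' u_to='K'
:: 38567/180
~$ remeasure.express v='-4965' u_from='MB' u_to='KiB'
:: -77578125/16
~$ dayspinner.monthhop n='-30'
:: 2073-08-14
~$ dayspinner.monthend
:: 2073-08-31
~$ dayspinner.stepdays n='197'
:: 2074-03-16
~$ dayspinner.anchor d='2213-10-11'
:: 2213-10-11
~$ dayspinner.monthend
:: 2213-10-31
~$ remeasure.express v='30' u_from='lb' u_to='oz'
:: 480
~$ dayspinner.stepdays n='-365'
:: 2212-10-31

Answer: cur=2073-10-31


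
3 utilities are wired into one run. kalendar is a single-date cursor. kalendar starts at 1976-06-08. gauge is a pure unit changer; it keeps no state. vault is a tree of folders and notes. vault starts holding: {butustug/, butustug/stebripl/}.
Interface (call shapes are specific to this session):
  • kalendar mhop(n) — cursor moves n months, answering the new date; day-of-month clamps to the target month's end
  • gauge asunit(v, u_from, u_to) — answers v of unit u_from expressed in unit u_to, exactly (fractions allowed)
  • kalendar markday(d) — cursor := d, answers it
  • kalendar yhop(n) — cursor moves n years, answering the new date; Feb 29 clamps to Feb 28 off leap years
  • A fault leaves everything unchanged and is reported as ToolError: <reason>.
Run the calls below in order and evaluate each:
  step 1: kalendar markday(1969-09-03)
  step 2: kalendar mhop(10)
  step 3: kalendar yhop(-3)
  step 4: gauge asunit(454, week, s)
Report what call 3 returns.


Answer: 1967-07-03

Derivation:
> kalendar markday 1969-09-03
[out] 1969-09-03
> kalendar mhop 10
[out] 1970-07-03
> kalendar yhop -3
[out] 1967-07-03
> gauge asunit 454 week s
[out] 274579200


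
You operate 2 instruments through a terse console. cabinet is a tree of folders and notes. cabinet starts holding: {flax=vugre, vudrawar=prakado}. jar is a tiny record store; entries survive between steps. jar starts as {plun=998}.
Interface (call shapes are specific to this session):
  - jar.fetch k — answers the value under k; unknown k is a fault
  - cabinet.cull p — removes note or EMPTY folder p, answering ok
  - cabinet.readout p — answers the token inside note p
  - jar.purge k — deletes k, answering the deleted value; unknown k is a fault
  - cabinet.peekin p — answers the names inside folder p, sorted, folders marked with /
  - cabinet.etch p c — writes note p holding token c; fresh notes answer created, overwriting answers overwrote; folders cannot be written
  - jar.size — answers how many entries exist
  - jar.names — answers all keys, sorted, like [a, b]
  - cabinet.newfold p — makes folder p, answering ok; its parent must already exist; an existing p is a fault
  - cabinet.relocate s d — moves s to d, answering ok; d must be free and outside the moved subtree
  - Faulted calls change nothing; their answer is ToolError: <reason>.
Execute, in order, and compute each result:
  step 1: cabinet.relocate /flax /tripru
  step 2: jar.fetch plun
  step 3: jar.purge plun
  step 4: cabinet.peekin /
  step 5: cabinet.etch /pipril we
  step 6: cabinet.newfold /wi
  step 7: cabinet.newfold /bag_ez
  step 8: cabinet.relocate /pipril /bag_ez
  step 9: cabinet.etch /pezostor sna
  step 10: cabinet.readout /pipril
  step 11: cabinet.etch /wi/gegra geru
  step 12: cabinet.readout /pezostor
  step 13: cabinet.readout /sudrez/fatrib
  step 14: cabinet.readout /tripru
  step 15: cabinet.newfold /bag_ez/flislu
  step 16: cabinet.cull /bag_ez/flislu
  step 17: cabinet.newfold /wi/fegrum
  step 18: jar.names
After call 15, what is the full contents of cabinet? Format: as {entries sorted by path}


> relocate /flax /tripru
[out] ok
> fetch plun
[out] 998
> purge plun
[out] 998
> peekin /
[out] [tripru, vudrawar]
> etch /pipril we
[out] created
> newfold /wi
[out] ok
> newfold /bag_ez
[out] ok
> relocate /pipril /bag_ez
[out] ToolError: exists
> etch /pezostor sna
[out] created
> readout /pipril
[out] we
> etch /wi/gegra geru
[out] created
> readout /pezostor
[out] sna
> readout /sudrez/fatrib
[out] ToolError: not found
> readout /tripru
[out] vugre
> newfold /bag_ez/flislu
[out] ok
> cull /bag_ez/flislu
[out] ok
> newfold /wi/fegrum
[out] ok
> names
[out] []

Answer: {bag_ez/, bag_ez/flislu/, pezostor=sna, pipril=we, tripru=vugre, vudrawar=prakado, wi/, wi/gegra=geru}
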